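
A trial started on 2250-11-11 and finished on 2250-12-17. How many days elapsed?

November 2250: 30 − 11 = 19 days remain.
December 1–17, 2250: 17 days.
Total: 19 + 17 = 36 days.

36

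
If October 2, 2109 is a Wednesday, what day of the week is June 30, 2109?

Count forward from the earlier date (June 30, 2109) to the later (October 2, 2109):
June 2109: 30 − 30 = 0 days remain.
Then July (31), August (31), September (30): 31 + 31 + 30 = 92 days.
October 1–2, 2109: 2 days.
Total: 0 + 92 + 2 = 94 days.
94 mod 7 = 3, so 3 days before Wednesday is Sunday.

Sunday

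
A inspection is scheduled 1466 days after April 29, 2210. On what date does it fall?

May 4, 2214

Count 1466 days after April 29, 2210:
April 29, 2210 → April 29, 2211: 365 days.
April 29, 2211 → April 29, 2212: 366 days (2212 is a leap year).
April 29, 2212 → April 29, 2213: 365 days.
April 29, 2213 → April 29, 2214: 365 days.
April 2214: 30 − 29 = 1 day remains.
May 1–4, 2214: 4 days.
Residual: 5 days.
Total: 1466 days.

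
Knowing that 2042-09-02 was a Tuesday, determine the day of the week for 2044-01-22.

Friday

Day-of-year of September 2, 2042: 245.
Day-of-year of January 22, 2044: 22.
2042 has 365 days, so 365 − 245 = 120 days remain in 2042.
Full years: 2043: 365. Sum = 365.
Total: 120 + 365 + 22 = 507 days.
507 mod 7 = 3, so 3 days after Tuesday is Friday.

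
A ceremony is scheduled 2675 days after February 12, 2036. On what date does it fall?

June 10, 2043

Count 2675 days after February 12, 2036:
Day-of-year of February 12, 2036: 43.
Day-of-year of June 10, 2043: 161.
2036 has 366 days, so 366 − 43 = 323 days remain in 2036.
Full years: 2037: 365; 2038: 365; 2039: 365; 2040: 366; 2041: 365; 2042: 365. Sum = 2191.
Total: 323 + 2191 + 161 = 2675 days.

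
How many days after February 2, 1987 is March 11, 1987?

37

February 1987: 28 − 2 = 26 days remain (1987 is not a leap year, so February has 28 days).
March 1–11, 1987: 11 days.
Total: 26 + 11 = 37 days.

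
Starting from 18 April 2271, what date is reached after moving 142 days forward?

7 September 2271

Count 142 days after April 18, 2271:
April 2271: 30 − 18 = 12 days remain.
Then May (31), June (30), July (31), August (31): 31 + 30 + 31 + 31 = 123 days.
September 1–7, 2271: 7 days.
Total: 12 + 123 + 7 = 142 days.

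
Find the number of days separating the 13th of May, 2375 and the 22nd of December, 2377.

May 13, 2375 → May 13, 2376: 366 days (2376 is a leap year).
May 13, 2376 → May 13, 2377: 365 days.
May 2377: 31 − 13 = 18 days remain.
Then June (30), July (31), August (31), September (30), October (31), November (30): 30 + 31 + 31 + 30 + 31 + 30 = 183 days.
December 1–22, 2377: 22 days.
Residual: 223 days.
Total: 954 days.

954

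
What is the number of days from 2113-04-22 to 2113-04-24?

Within April 2113: 24 − 22 = 2 days.

2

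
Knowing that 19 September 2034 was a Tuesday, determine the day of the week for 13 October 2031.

Monday

Count forward from the earlier date (October 13, 2031) to the later (September 19, 2034):
Day-of-year of October 13, 2031: 286.
Day-of-year of September 19, 2034: 262.
2031 has 365 days, so 365 − 286 = 79 days remain in 2031.
Full years: 2032: 366; 2033: 365. Sum = 731.
Total: 79 + 731 + 262 = 1072 days.
1072 mod 7 = 1, so 1 day before Tuesday is Monday.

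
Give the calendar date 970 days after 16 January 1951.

12 September 1953

Count 970 days after January 16, 1951:
Day-of-year of January 16, 1951: 16.
Day-of-year of September 12, 1953: 255.
1951 has 365 days, so 365 − 16 = 349 days remain in 1951.
Full years: 1952: 366. Sum = 366.
Total: 349 + 366 + 255 = 970 days.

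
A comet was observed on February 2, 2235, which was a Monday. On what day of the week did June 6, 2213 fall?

Sunday

Count forward from the earlier date (June 6, 2213) to the later (February 2, 2235):
Day-of-year of June 6, 2213: 157.
Day-of-year of February 2, 2235: 33.
2213 has 365 days, so 365 − 157 = 208 days remain in 2213.
Full years 2214–2234: 16 common + 5 leap = 16×365 + 5×366 = 7670 days.
Total: 208 + 7670 + 33 = 7911 days.
7911 mod 7 = 1, so 1 day before Monday is Sunday.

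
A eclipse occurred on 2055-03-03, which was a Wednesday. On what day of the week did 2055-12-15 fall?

Wednesday

March 2055: 31 − 3 = 28 days remain.
Then April (30), May (31), June (30), July (31), August (31), September (30), October (31), November (30): 30 + 31 + 30 + 31 + 31 + 30 + 31 + 30 = 244 days.
December 1–15, 2055: 15 days.
Total: 28 + 244 + 15 = 287 days.
287 is a multiple of 7, so 2055-12-15 falls on the same weekday: Wednesday.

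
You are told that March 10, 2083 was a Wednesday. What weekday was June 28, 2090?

Wednesday

From March 10, 2083 to March 10, 2090: 7 years, of which 2 contain a Feb 29 — 5×365 + 2×366 = 2557 days.
March 2090: 31 − 10 = 21 days remain.
Then April (30), May (31): 30 + 31 = 61 days.
June 1–28, 2090: 28 days.
Residual: 110 days.
Total: 2667 days.
2667 is a multiple of 7, so June 28, 2090 falls on the same weekday: Wednesday.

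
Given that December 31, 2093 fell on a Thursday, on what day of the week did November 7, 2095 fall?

December 31, 2093 → December 31, 2094: 365 days.
December 2094: 31 − 31 = 0 days remain.
Then 10 full months totalling 304 days.
November 1–7, 2095: 7 days.
Residual: 311 days.
Total: 676 days.
676 mod 7 = 4, so 4 days after Thursday is Monday.

Monday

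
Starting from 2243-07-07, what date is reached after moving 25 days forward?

2243-08-01

Count 25 days after July 7, 2243:
July 2243: 31 − 7 = 24 days remain.
August 1, 2243: 1 day.
Total: 24 + 1 = 25 days.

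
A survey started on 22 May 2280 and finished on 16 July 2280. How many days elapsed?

May 2280: 31 − 22 = 9 days remain.
Then June (30): 30 days.
July 1–16, 2280: 16 days.
Total: 9 + 30 + 16 = 55 days.

55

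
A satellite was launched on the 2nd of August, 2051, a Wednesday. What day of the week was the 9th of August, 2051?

Wednesday

Within August 2051: 9 − 2 = 7 days.
7 is a multiple of 7, so the 9th of August, 2051 falls on the same weekday: Wednesday.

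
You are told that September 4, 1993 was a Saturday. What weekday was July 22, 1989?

Saturday

Count forward from the earlier date (July 22, 1989) to the later (September 4, 1993):
July 22, 1989 → July 22, 1990: 365 days.
July 22, 1990 → July 22, 1991: 365 days.
July 22, 1991 → July 22, 1992: 366 days (1992 is a leap year).
July 22, 1992 → July 22, 1993: 365 days.
July 1993: 31 − 22 = 9 days remain.
Then August (31): 31 days.
September 1–4, 1993: 4 days.
Residual: 44 days.
Total: 1505 days.
1505 is a multiple of 7, so July 22, 1989 falls on the same weekday: Saturday.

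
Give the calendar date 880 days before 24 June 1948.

26 January 1946

Count 880 days before June 24, 1948:
Day-of-year of January 26, 1946: 26.
Day-of-year of June 24, 1948: 176.
1946 has 365 days, so 365 − 26 = 339 days remain in 1946.
Full years: 1947: 365. Sum = 365.
Total: 339 + 365 + 176 = 880 days.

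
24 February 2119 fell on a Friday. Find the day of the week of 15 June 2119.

Thursday

February 2119: 28 − 24 = 4 days remain (2119 is not a leap year, so February has 28 days).
Then March (31), April (30), May (31): 31 + 30 + 31 = 92 days.
June 1–15, 2119: 15 days.
Total: 4 + 92 + 15 = 111 days.
111 mod 7 = 6, so 6 days after Friday is Thursday.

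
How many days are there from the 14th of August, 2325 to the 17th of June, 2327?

August 14, 2325 → August 14, 2326: 365 days.
August 2326: 31 − 14 = 17 days remain.
Then 9 full months totalling 273 days.
June 1–17, 2327: 17 days.
Residual: 307 days.
Total: 672 days.

672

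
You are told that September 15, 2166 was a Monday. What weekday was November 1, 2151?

Count forward from the earlier date (November 1, 2151) to the later (September 15, 2166):
Day-of-year of November 1, 2151: 305.
Day-of-year of September 15, 2166: 258.
2151 has 365 days, so 365 − 305 = 60 days remain in 2151.
Full years 2152–2165: 10 common + 4 leap = 10×365 + 4×366 = 5114 days.
Total: 60 + 5114 + 258 = 5432 days.
5432 is a multiple of 7, so November 1, 2151 falls on the same weekday: Monday.

Monday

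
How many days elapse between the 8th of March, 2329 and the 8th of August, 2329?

153

March 2329: 31 − 8 = 23 days remain.
Then April (30), May (31), June (30), July (31): 30 + 31 + 30 + 31 = 122 days.
August 1–8, 2329: 8 days.
Total: 23 + 122 + 8 = 153 days.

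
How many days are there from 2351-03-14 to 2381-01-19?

From March 14, 2351 to March 14, 2380: 29 years, of which 8 contain a Feb 29 — 21×365 + 8×366 = 10593 days.
March 2380: 31 − 14 = 17 days remain.
Then 9 full months totalling 275 days.
January 1–19, 2381: 19 days.
Residual: 311 days.
Total: 10904 days.

10904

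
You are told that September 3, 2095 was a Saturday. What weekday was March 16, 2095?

Count forward from the earlier date (March 16, 2095) to the later (September 3, 2095):
March 2095: 31 − 16 = 15 days remain.
Then April (30), May (31), June (30), July (31), August (31): 30 + 31 + 30 + 31 + 31 = 153 days.
September 1–3, 2095: 3 days.
Total: 15 + 153 + 3 = 171 days.
171 mod 7 = 3, so 3 days before Saturday is Wednesday.

Wednesday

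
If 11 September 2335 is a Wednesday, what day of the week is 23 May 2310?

Count forward from the earlier date (May 23, 2310) to the later (September 11, 2335):
From May 23, 2310 to May 23, 2335: 25 years, of which 6 contain a Feb 29 — 19×365 + 6×366 = 9131 days.
May 2335: 31 − 23 = 8 days remain.
Then June (30), July (31), August (31): 30 + 31 + 31 = 92 days.
September 1–11, 2335: 11 days.
Residual: 111 days.
Total: 9242 days.
9242 mod 7 = 2, so 2 days before Wednesday is Monday.

Monday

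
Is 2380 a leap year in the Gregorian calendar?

2380 is a leap year.

Yes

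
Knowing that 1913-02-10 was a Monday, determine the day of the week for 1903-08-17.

Monday

Count forward from the earlier date (August 17, 1903) to the later (February 10, 1913):
From August 17, 1903 to August 17, 1912: 9 years, of which 3 contain a Feb 29 — 6×365 + 3×366 = 3288 days.
August 1912: 31 − 17 = 14 days remain.
Then September (30), October (31), November (30), December (31), January (31): 30 + 31 + 30 + 31 + 31 = 153 days.
February 1–10, 1913: 10 days (1913 is not a leap year).
Residual: 177 days.
Total: 3465 days.
3465 is a multiple of 7, so 1903-08-17 falls on the same weekday: Monday.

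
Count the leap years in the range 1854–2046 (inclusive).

Years divisible by 4: 1856, 1860, …, 2044 — 48 in all.
Of these, 1900 is divisible by 100 but not 400, so not leap.
2000 is divisible by 400, so still leap.
Leap years: 48 − 1 = 47.

47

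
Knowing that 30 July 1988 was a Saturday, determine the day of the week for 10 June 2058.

From July 30, 1988 to July 30, 2057: 69 years, of which 17 contain a Feb 29 — 52×365 + 17×366 = 25202 days.
(2000 is a leap year (divisible by 400).)
July 2057: 31 − 30 = 1 day remains.
Then 10 full months totalling 304 days.
June 1–10, 2058: 10 days.
Residual: 315 days.
Total: 25517 days.
25517 mod 7 = 2, so 2 days after Saturday is Monday.

Monday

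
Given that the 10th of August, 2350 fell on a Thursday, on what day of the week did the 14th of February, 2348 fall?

Saturday

Count forward from the earlier date (February 14, 2348) to the later (August 10, 2350):
Day-of-year of February 14, 2348: 45.
Day-of-year of August 10, 2350: 222.
2348 has 366 days, so 366 − 45 = 321 days remain in 2348.
Full years: 2349: 365. Sum = 365.
Total: 321 + 365 + 222 = 908 days.
908 mod 7 = 5, so 5 days before Thursday is Saturday.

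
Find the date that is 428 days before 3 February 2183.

2 December 2181

Count 428 days before February 3, 2183:
December 2, 2181 → December 2, 2182: 365 days.
December 2182: 31 − 2 = 29 days remain.
Then January (31): 31 days.
February 1–3, 2183: 3 days (2183 is not a leap year).
Residual: 63 days.
Total: 428 days.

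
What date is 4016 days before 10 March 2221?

12 March 2210

Count 4016 days before March 10, 2221:
From March 12, 2210 to March 12, 2220: 10 years, of which 3 contain a Feb 29 — 7×365 + 3×366 = 3653 days.
March 2220: 31 − 12 = 19 days remain.
Then 11 full months totalling 334 days.
March 1–10, 2221: 10 days.
Residual: 363 days.
Total: 4016 days.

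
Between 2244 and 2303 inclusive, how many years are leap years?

Years divisible by 4: 2244, 2248, …, 2300 — 15 in all.
Of these, 2300 is divisible by 100 but not 400, so not leap.
Leap years: 15 − 1 = 14.

14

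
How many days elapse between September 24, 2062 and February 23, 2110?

17318

From September 24, 2062 to September 24, 2109: 47 years, of which 11 contain a Feb 29 — 36×365 + 11×366 = 17166 days.
(2100 is not a leap year (divisible by 100 but not 400).)
September 2109: 30 − 24 = 6 days remain.
Then October (31), November (30), December (31), January (31): 31 + 30 + 31 + 31 = 123 days.
February 1–23, 2110: 23 days (2110 is not a leap year).
Residual: 152 days.
Total: 17318 days.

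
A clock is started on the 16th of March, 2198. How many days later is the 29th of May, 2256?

21258

From March 16, 2198 to March 16, 2256: 58 years, of which 14 contain a Feb 29 — 44×365 + 14×366 = 21184 days.
(2200 is not a leap year (divisible by 100 but not 400).)
March 2256: 31 − 16 = 15 days remain.
Then April (30): 30 days.
May 1–29, 2256: 29 days.
Residual: 74 days.
Total: 21258 days.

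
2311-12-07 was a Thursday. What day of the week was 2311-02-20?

Monday

Count forward from the earlier date (February 20, 2311) to the later (December 7, 2311):
February 2311: 28 − 20 = 8 days remain (2311 is not a leap year, so February has 28 days).
Then 9 full months totalling 275 days.
December 1–7, 2311: 7 days.
Total: 8 + 275 + 7 = 290 days.
290 mod 7 = 3, so 3 days before Thursday is Monday.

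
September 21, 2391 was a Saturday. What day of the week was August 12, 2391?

Count forward from the earlier date (August 12, 2391) to the later (September 21, 2391):
August 2391: 31 − 12 = 19 days remain.
September 1–21, 2391: 21 days.
Total: 19 + 21 = 40 days.
40 mod 7 = 5, so 5 days before Saturday is Monday.

Monday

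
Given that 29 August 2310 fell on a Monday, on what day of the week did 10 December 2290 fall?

Count forward from the earlier date (December 10, 2290) to the later (August 29, 2310):
From December 10, 2290 to December 10, 2309: 19 years, of which 4 contain a Feb 29 — 15×365 + 4×366 = 6939 days.
(2300 is not a leap year (divisible by 100 but not 400).)
December 2309: 31 − 10 = 21 days remain.
Then January (31), February 2310 (28), March (31), April (30), May (31), June (30), July (31): 31 + 28 + 31 + 30 + 31 + 30 + 31 = 212 days.
August 1–29, 2310: 29 days.
Residual: 262 days.
Total: 7201 days.
7201 mod 7 = 5, so 5 days before Monday is Wednesday.

Wednesday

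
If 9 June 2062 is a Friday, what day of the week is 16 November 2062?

Thursday

June 2062: 30 − 9 = 21 days remain.
Then July (31), August (31), September (30), October (31): 31 + 31 + 30 + 31 = 123 days.
November 1–16, 2062: 16 days.
Total: 21 + 123 + 16 = 160 days.
160 mod 7 = 6, so 6 days after Friday is Thursday.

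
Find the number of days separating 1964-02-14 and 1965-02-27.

February 14, 1964 → February 14, 1965: 366 days (1964 is a leap year).
Within February 1965: 27 − 14 = 13 days.
Total: 379 days.

379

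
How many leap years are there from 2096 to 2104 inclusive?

2

Years divisible by 4 in [2096, 2104]: 2096, 2100, 2104.
Of these, 2100 is divisible by 100 but not 400, so not leap.
Leap years: 3 − 1 = 2.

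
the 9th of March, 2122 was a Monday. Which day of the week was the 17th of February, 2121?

Count forward from the earlier date (February 17, 2121) to the later (March 9, 2122):
February 17, 2121 → February 17, 2122: 365 days.
February 2122: 28 − 17 = 11 days remain (2122 is not a leap year, so February has 28 days).
March 1–9, 2122: 9 days.
Residual: 20 days.
Total: 385 days.
385 is a multiple of 7, so the 17th of February, 2121 falls on the same weekday: Monday.

Monday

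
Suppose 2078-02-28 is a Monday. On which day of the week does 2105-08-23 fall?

From February 28, 2078 to February 28, 2105: 27 years, of which 6 contain a Feb 29 — 21×365 + 6×366 = 9861 days.
(2100 is not a leap year (divisible by 100 but not 400).)
February 2105: 28 − 28 = 0 days remain (2105 is not a leap year, so February has 28 days).
Then March (31), April (30), May (31), June (30), July (31): 31 + 30 + 31 + 30 + 31 = 153 days.
August 1–23, 2105: 23 days.
Residual: 176 days.
Total: 10037 days.
10037 mod 7 = 6, so 6 days after Monday is Sunday.

Sunday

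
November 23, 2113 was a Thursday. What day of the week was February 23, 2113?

Thursday

Count forward from the earlier date (February 23, 2113) to the later (November 23, 2113):
February 2113: 28 − 23 = 5 days remain (2113 is not a leap year, so February has 28 days).
Then March (31), April (30), May (31), June (30), July (31), August (31), September (30), October (31): 31 + 30 + 31 + 30 + 31 + 31 + 30 + 31 = 245 days.
November 1–23, 2113: 23 days.
Total: 5 + 245 + 23 = 273 days.
273 is a multiple of 7, so February 23, 2113 falls on the same weekday: Thursday.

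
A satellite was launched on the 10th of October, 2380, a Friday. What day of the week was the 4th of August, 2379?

Saturday

Count forward from the earlier date (August 4, 2379) to the later (October 10, 2380):
Day-of-year of August 4, 2379: 216.
Day-of-year of October 10, 2380: 284.
2379 has 365 days, so 365 − 216 = 149 days remain in 2379.
Total: 149 + 284 = 433 days.
433 mod 7 = 6, so 6 days before Friday is Saturday.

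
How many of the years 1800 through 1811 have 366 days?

2

Years divisible by 4 in [1800, 1811]: 1800, 1804, 1808.
Of these, 1800 is divisible by 100 but not 400, so not leap.
Leap years: 3 − 1 = 2.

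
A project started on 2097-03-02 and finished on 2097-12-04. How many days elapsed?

277

March 2097: 31 − 2 = 29 days remain.
Then April (30), May (31), June (30), July (31), August (31), September (30), October (31), November (30): 30 + 31 + 30 + 31 + 31 + 30 + 31 + 30 = 244 days.
December 1–4, 2097: 4 days.
Total: 29 + 244 + 4 = 277 days.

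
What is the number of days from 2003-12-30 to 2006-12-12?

1078

Day-of-year of December 30, 2003: 364.
Day-of-year of December 12, 2006: 346.
2003 has 365 days, so 365 − 364 = 1 days remain in 2003.
Full years: 2004: 366; 2005: 365. Sum = 731.
Total: 1 + 731 + 346 = 1078 days.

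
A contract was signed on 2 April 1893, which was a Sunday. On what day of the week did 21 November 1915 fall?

Sunday

From April 2, 1893 to April 2, 1915: 22 years, of which 4 contain a Feb 29 — 18×365 + 4×366 = 8034 days.
(1900 is not a leap year (divisible by 100 but not 400).)
April 1915: 30 − 2 = 28 days remain.
Then May (31), June (30), July (31), August (31), September (30), October (31): 31 + 30 + 31 + 31 + 30 + 31 = 184 days.
November 1–21, 1915: 21 days.
Residual: 233 days.
Total: 8267 days.
8267 is a multiple of 7, so 21 November 1915 falls on the same weekday: Sunday.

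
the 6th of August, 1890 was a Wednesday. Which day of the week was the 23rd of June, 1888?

Saturday

Count forward from the earlier date (June 23, 1888) to the later (August 6, 1890):
June 23, 1888 → June 23, 1889: 365 days.
June 23, 1889 → June 23, 1890: 365 days.
June 1890: 30 − 23 = 7 days remain.
Then July (31): 31 days.
August 1–6, 1890: 6 days.
Residual: 44 days.
Total: 774 days.
774 mod 7 = 4, so 4 days before Wednesday is Saturday.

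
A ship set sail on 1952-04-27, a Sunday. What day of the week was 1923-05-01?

Count forward from the earlier date (May 1, 1923) to the later (April 27, 1952):
From May 1, 1923 to May 1, 1951: 28 years, of which 7 contain a Feb 29 — 21×365 + 7×366 = 10227 days.
May 1951: 31 − 1 = 30 days remain.
Then 10 full months totalling 305 days.
April 1–27, 1952: 27 days.
Residual: 362 days.
Total: 10589 days.
10589 mod 7 = 5, so 5 days before Sunday is Tuesday.

Tuesday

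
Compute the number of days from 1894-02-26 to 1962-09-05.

25027

From February 26, 1894 to February 26, 1962: 68 years, of which 16 contain a Feb 29 — 52×365 + 16×366 = 24836 days.
(1900 is not a leap year (divisible by 100 but not 400).)
February 1962: 28 − 26 = 2 days remain (1962 is not a leap year, so February has 28 days).
Then March (31), April (30), May (31), June (30), July (31), August (31): 31 + 30 + 31 + 30 + 31 + 31 = 184 days.
September 1–5, 1962: 5 days.
Residual: 191 days.
Total: 25027 days.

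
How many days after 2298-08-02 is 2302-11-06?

Day-of-year of August 2, 2298: 214.
Day-of-year of November 6, 2302: 310.
2298 has 365 days, so 365 − 214 = 151 days remain in 2298.
Full years: 2299: 365; 2300: 365; 2301: 365. Sum = 1095.
Total: 151 + 1095 + 310 = 1556 days.

1556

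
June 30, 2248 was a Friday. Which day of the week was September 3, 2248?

Sunday

June 2248: 30 − 30 = 0 days remain.
Then July (31), August (31): 31 + 31 = 62 days.
September 1–3, 2248: 3 days.
Total: 0 + 62 + 3 = 65 days.
65 mod 7 = 2, so 2 days after Friday is Sunday.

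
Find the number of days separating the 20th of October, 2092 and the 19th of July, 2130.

From October 20, 2092 to October 20, 2129: 37 years, of which 8 contain a Feb 29 — 29×365 + 8×366 = 13513 days.
(2100 is not a leap year (divisible by 100 but not 400).)
October 2129: 31 − 20 = 11 days remain.
Then November (30), December (31), January (31), February 2130 (28), March (31), April (30), May (31), June (30): 30 + 31 + 31 + 28 + 31 + 30 + 31 + 30 = 242 days.
July 1–19, 2130: 19 days.
Residual: 272 days.
Total: 13785 days.

13785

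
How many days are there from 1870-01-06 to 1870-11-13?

January 1870: 31 − 6 = 25 days remain.
Then 9 full months totalling 273 days.
November 1–13, 1870: 13 days.
Total: 25 + 273 + 13 = 311 days.

311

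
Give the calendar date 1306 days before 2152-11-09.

2149-04-13

Count 1306 days before November 9, 2152:
Day-of-year of April 13, 2149: 103.
Day-of-year of November 9, 2152: 314.
2149 has 365 days, so 365 − 103 = 262 days remain in 2149.
Full years: 2150: 365; 2151: 365. Sum = 730.
Total: 262 + 730 + 314 = 1306 days.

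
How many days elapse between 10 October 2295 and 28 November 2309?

Day-of-year of October 10, 2295: 283.
Day-of-year of November 28, 2309: 332.
2295 has 365 days, so 365 − 283 = 82 days remain in 2295.
Full years 2296–2308: 10 common + 3 leap = 10×365 + 3×366 = 4748 days.
Total: 82 + 4748 + 332 = 5162 days.

5162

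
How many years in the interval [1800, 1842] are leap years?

Years divisible by 4 in [1800, 1842]: 1800, 1804, 1808, 1812, 1816, 1820, 1824, 1828, 1832, 1836, 1840.
Of these, 1800 is divisible by 100 but not 400, so not leap.
Leap years: 11 − 1 = 10.

10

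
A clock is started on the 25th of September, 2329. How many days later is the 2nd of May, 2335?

Day-of-year of September 25, 2329: 268.
Day-of-year of May 2, 2335: 122.
2329 has 365 days, so 365 − 268 = 97 days remain in 2329.
Full years: 2330: 365; 2331: 365; 2332: 366; 2333: 365; 2334: 365. Sum = 1826.
Total: 97 + 1826 + 122 = 2045 days.

2045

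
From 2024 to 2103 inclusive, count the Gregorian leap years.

19

Years divisible by 4: 2024, 2028, …, 2100 — 20 in all.
Of these, 2100 is divisible by 100 but not 400, so not leap.
Leap years: 20 − 1 = 19.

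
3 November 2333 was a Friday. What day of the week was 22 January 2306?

Count forward from the earlier date (January 22, 2306) to the later (November 3, 2333):
From January 22, 2306 to January 22, 2333: 27 years, of which 7 contain a Feb 29 — 20×365 + 7×366 = 9862 days.
January 2333: 31 − 22 = 9 days remain.
Then 9 full months totalling 273 days.
November 1–3, 2333: 3 days.
Residual: 285 days.
Total: 10147 days.
10147 mod 7 = 4, so 4 days before Friday is Monday.

Monday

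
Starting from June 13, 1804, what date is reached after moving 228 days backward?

October 29, 1803

Count 228 days before June 13, 1804:
October 1803: 31 − 29 = 2 days remain.
Then November (30), December (31), January (31), February 1804 (29), March (31), April (30), May (31): 30 + 31 + 31 + 29 + 31 + 30 + 31 = 213 days.
June 1–13, 1804: 13 days.
Residual: 228 days.
Total: 228 days.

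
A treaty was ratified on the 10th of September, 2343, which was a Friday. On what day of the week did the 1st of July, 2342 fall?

Count forward from the earlier date (July 1, 2342) to the later (September 10, 2343):
Day-of-year of July 1, 2342: 182.
Day-of-year of September 10, 2343: 253.
2342 has 365 days, so 365 − 182 = 183 days remain in 2342.
Total: 183 + 253 = 436 days.
436 mod 7 = 2, so 2 days before Friday is Wednesday.

Wednesday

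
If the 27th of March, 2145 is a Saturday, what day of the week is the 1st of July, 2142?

Count forward from the earlier date (July 1, 2142) to the later (March 27, 2145):
July 1, 2142 → July 1, 2143: 365 days.
July 1, 2143 → July 1, 2144: 366 days (2144 is a leap year).
July 2144: 31 − 1 = 30 days remain.
Then August (31), September (30), October (31), November (30), December (31), January (31), February 2145 (28): 31 + 30 + 31 + 30 + 31 + 31 + 28 = 212 days.
March 1–27, 2145: 27 days.
Residual: 269 days.
Total: 1000 days.
1000 mod 7 = 6, so 6 days before Saturday is Sunday.

Sunday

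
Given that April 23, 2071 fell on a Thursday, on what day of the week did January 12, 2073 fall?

April 2071: 30 − 23 = 7 days remain.
Then 20 full months totalling 611 days.
January 1–12, 2073: 12 days.
Total: 7 + 611 + 12 = 630 days.
630 is a multiple of 7, so January 12, 2073 falls on the same weekday: Thursday.

Thursday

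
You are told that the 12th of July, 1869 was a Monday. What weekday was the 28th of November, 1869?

Sunday

July 1869: 31 − 12 = 19 days remain.
Then August (31), September (30), October (31): 31 + 30 + 31 = 92 days.
November 1–28, 1869: 28 days.
Total: 19 + 92 + 28 = 139 days.
139 mod 7 = 6, so 6 days after Monday is Sunday.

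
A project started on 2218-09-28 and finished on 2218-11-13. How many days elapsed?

46

September 2218: 30 − 28 = 2 days remain.
Then October (31): 31 days.
November 1–13, 2218: 13 days.
Total: 2 + 31 + 13 = 46 days.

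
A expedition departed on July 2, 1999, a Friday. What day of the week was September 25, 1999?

Saturday

July 1999: 31 − 2 = 29 days remain.
Then August (31): 31 days.
September 1–25, 1999: 25 days.
Total: 29 + 31 + 25 = 85 days.
85 mod 7 = 1, so 1 day after Friday is Saturday.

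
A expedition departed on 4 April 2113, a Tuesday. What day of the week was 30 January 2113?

Monday

Count forward from the earlier date (January 30, 2113) to the later (April 4, 2113):
January 2113: 31 − 30 = 1 day remains.
Then February 2113 (28), March (31): 28 + 31 = 59 days.
April 1–4, 2113: 4 days.
Total: 1 + 59 + 4 = 64 days.
64 mod 7 = 1, so 1 day before Tuesday is Monday.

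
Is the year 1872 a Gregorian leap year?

Yes

1872 is a leap year.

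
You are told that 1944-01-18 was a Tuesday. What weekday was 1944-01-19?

Wednesday

Within January 1944: 19 − 18 = 1 day.
1 mod 7 = 1, so 1 day after Tuesday is Wednesday.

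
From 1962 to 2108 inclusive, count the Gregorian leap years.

36

Years divisible by 4: 1964, 1968, …, 2108 — 37 in all.
Of these, 2100 is divisible by 100 but not 400, so not leap.
2000 is divisible by 400, so still leap.
Leap years: 37 − 1 = 36.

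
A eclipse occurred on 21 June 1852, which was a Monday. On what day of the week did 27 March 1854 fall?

Day-of-year of June 21, 1852: 173.
Day-of-year of March 27, 1854: 86.
1852 has 366 days, so 366 − 173 = 193 days remain in 1852.
Full years: 1853: 365. Sum = 365.
Total: 193 + 365 + 86 = 644 days.
644 is a multiple of 7, so 27 March 1854 falls on the same weekday: Monday.

Monday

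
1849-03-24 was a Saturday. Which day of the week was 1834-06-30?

Count forward from the earlier date (June 30, 1834) to the later (March 24, 1849):
Day-of-year of June 30, 1834: 181.
Day-of-year of March 24, 1849: 83.
1834 has 365 days, so 365 − 181 = 184 days remain in 1834.
Full years 1835–1848: 10 common + 4 leap = 10×365 + 4×366 = 5114 days.
Total: 184 + 5114 + 83 = 5381 days.
5381 mod 7 = 5, so 5 days before Saturday is Monday.

Monday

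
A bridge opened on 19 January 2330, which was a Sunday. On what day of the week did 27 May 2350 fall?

Day-of-year of January 19, 2330: 19.
Day-of-year of May 27, 2350: 147.
2330 has 365 days, so 365 − 19 = 346 days remain in 2330.
Full years 2331–2349: 14 common + 5 leap = 14×365 + 5×366 = 6940 days.
Total: 346 + 6940 + 147 = 7433 days.
7433 mod 7 = 6, so 6 days after Sunday is Saturday.

Saturday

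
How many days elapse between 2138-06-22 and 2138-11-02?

133

June 2138: 30 − 22 = 8 days remain.
Then July (31), August (31), September (30), October (31): 31 + 31 + 30 + 31 = 123 days.
November 1–2, 2138: 2 days.
Total: 8 + 123 + 2 = 133 days.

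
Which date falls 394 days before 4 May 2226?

5 April 2225

Count 394 days before May 4, 2226:
Day-of-year of April 5, 2225: 95.
Day-of-year of May 4, 2226: 124.
2225 has 365 days, so 365 − 95 = 270 days remain in 2225.
Total: 270 + 124 = 394 days.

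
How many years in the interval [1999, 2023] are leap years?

Years divisible by 4 in [1999, 2023]: 2000, 2004, 2008, 2012, 2016, 2020.
2000 is divisible by 400, so still leap.
No century exceptions apply. Count: 6.

6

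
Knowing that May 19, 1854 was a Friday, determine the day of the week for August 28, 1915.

Day-of-year of May 19, 1854: 139.
Day-of-year of August 28, 1915: 240.
1854 has 365 days, so 365 − 139 = 226 days remain in 1854.
Full years 1855–1914: 46 common + 14 leap = 46×365 + 14×366 = 21914 days.
Total: 226 + 21914 + 240 = 22380 days.
22380 mod 7 = 1, so 1 day after Friday is Saturday.

Saturday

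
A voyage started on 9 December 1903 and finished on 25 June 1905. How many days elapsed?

December 1903: 31 − 9 = 22 days remain.
Then 17 full months totalling 517 days.
June 1–25, 1905: 25 days.
Total: 22 + 517 + 25 = 564 days.

564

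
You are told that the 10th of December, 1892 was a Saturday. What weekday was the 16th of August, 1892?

Tuesday

Count forward from the earlier date (August 16, 1892) to the later (December 10, 1892):
August 1892: 31 − 16 = 15 days remain.
Then September (30), October (31), November (30): 30 + 31 + 30 = 91 days.
December 1–10, 1892: 10 days.
Total: 15 + 91 + 10 = 116 days.
116 mod 7 = 4, so 4 days before Saturday is Tuesday.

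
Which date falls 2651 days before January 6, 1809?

October 4, 1801

Count 2651 days before January 6, 1809:
Day-of-year of October 4, 1801: 277.
Day-of-year of January 6, 1809: 6.
1801 has 365 days, so 365 − 277 = 88 days remain in 1801.
Full years 1802–1808: 5 common + 2 leap = 5×365 + 2×366 = 2557 days.
Total: 88 + 2557 + 6 = 2651 days.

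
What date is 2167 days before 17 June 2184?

12 July 2178

Count 2167 days before June 17, 2184:
July 12, 2178 → July 12, 2179: 365 days.
July 12, 2179 → July 12, 2180: 366 days (2180 is a leap year).
July 12, 2180 → July 12, 2181: 365 days.
July 12, 2181 → July 12, 2182: 365 days.
July 12, 2182 → July 12, 2183: 365 days.
July 2183: 31 − 12 = 19 days remain.
Then 10 full months totalling 305 days.
June 1–17, 2184: 17 days.
Residual: 341 days.
Total: 2167 days.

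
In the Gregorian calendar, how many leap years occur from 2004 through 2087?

Years divisible by 4: 2004, 2008, …, 2084 — 21 in all.
No century exceptions apply. Count: 21.

21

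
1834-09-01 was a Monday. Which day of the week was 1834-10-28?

September 1834: 30 − 1 = 29 days remain.
October 1–28, 1834: 28 days.
Total: 29 + 28 = 57 days.
57 mod 7 = 1, so 1 day after Monday is Tuesday.

Tuesday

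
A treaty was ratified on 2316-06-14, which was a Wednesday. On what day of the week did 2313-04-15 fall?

Tuesday

Count forward from the earlier date (April 15, 2313) to the later (June 14, 2316):
April 15, 2313 → April 15, 2314: 365 days.
April 15, 2314 → April 15, 2315: 365 days.
April 15, 2315 → April 15, 2316: 366 days (2316 is a leap year).
April 2316: 30 − 15 = 15 days remain.
Then May (31): 31 days.
June 1–14, 2316: 14 days.
Residual: 60 days.
Total: 1156 days.
1156 mod 7 = 1, so 1 day before Wednesday is Tuesday.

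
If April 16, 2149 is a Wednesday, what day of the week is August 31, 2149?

Sunday

April 2149: 30 − 16 = 14 days remain.
Then May (31), June (30), July (31): 31 + 30 + 31 = 92 days.
August 1–31, 2149: 31 days.
Total: 14 + 92 + 31 = 137 days.
137 mod 7 = 4, so 4 days after Wednesday is Sunday.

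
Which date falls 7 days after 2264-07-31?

2264-08-07

Count 7 days after July 31, 2264:
July 2264: 31 − 31 = 0 days remain.
August 1–7, 2264: 7 days.
Total: 0 + 7 = 7 days.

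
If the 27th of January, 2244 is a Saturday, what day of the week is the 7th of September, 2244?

Saturday

January 2244: 31 − 27 = 4 days remain.
Then February 2244 (29), March (31), April (30), May (31), June (30), July (31), August (31): 29 + 31 + 30 + 31 + 30 + 31 + 31 = 213 days.
September 1–7, 2244: 7 days.
Total: 4 + 213 + 7 = 224 days.
224 is a multiple of 7, so the 7th of September, 2244 falls on the same weekday: Saturday.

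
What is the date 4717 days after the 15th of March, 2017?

the 12th of February, 2030

Count 4717 days after March 15, 2017:
Day-of-year of March 15, 2017: 74.
Day-of-year of February 12, 2030: 43.
2017 has 365 days, so 365 − 74 = 291 days remain in 2017.
Full years 2018–2029: 9 common + 3 leap = 9×365 + 3×366 = 4383 days.
Total: 291 + 4383 + 43 = 4717 days.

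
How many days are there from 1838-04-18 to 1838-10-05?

April 1838: 30 − 18 = 12 days remain.
Then May (31), June (30), July (31), August (31), September (30): 31 + 30 + 31 + 31 + 30 = 153 days.
October 1–5, 1838: 5 days.
Total: 12 + 153 + 5 = 170 days.

170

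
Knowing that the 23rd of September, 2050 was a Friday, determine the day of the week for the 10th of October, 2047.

Count forward from the earlier date (October 10, 2047) to the later (September 23, 2050):
Day-of-year of October 10, 2047: 283.
Day-of-year of September 23, 2050: 266.
2047 has 365 days, so 365 − 283 = 82 days remain in 2047.
Full years: 2048: 366; 2049: 365. Sum = 731.
Total: 82 + 731 + 266 = 1079 days.
1079 mod 7 = 1, so 1 day before Friday is Thursday.

Thursday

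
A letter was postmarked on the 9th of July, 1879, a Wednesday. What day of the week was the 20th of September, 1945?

Thursday

Day-of-year of July 9, 1879: 190.
Day-of-year of September 20, 1945: 263.
1879 has 365 days, so 365 − 190 = 175 days remain in 1879.
Full years 1880–1944: 49 common + 16 leap = 49×365 + 16×366 = 23741 days.
Total: 175 + 23741 + 263 = 24179 days.
24179 mod 7 = 1, so 1 day after Wednesday is Thursday.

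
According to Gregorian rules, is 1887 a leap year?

No

1887 is not a leap year.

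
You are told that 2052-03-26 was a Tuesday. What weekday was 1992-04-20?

Count forward from the earlier date (April 20, 1992) to the later (March 26, 2052):
From April 20, 1992 to April 20, 2051: 59 years, of which 14 contain a Feb 29 — 45×365 + 14×366 = 21549 days.
(2000 is a leap year (divisible by 400).)
April 2051: 30 − 20 = 10 days remain.
Then 10 full months totalling 305 days.
March 1–26, 2052: 26 days.
Residual: 341 days.
Total: 21890 days.
21890 mod 7 = 1, so 1 day before Tuesday is Monday.

Monday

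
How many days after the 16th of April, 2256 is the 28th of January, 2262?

2113

April 16, 2256 → April 16, 2257: 365 days.
April 16, 2257 → April 16, 2258: 365 days.
April 16, 2258 → April 16, 2259: 365 days.
April 16, 2259 → April 16, 2260: 366 days (2260 is a leap year).
April 16, 2260 → April 16, 2261: 365 days.
April 2261: 30 − 16 = 14 days remain.
Then May (31), June (30), July (31), August (31), September (30), October (31), November (30), December (31): 31 + 30 + 31 + 31 + 30 + 31 + 30 + 31 = 245 days.
January 1–28, 2262: 28 days.
Residual: 287 days.
Total: 2113 days.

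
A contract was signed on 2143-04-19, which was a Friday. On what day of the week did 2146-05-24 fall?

Tuesday

April 19, 2143 → April 19, 2144: 366 days (2144 is a leap year).
April 19, 2144 → April 19, 2145: 365 days.
April 19, 2145 → April 19, 2146: 365 days.
April 2146: 30 − 19 = 11 days remain.
May 1–24, 2146: 24 days.
Residual: 35 days.
Total: 1131 days.
1131 mod 7 = 4, so 4 days after Friday is Tuesday.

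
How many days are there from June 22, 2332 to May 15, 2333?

327

Day-of-year of June 22, 2332: 174.
Day-of-year of May 15, 2333: 135.
2332 has 366 days, so 366 − 174 = 192 days remain in 2332.
Total: 192 + 135 = 327 days.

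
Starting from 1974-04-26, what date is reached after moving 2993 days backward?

1966-02-14

Count 2993 days before April 26, 1974:
Day-of-year of February 14, 1966: 45.
Day-of-year of April 26, 1974: 116.
1966 has 365 days, so 365 − 45 = 320 days remain in 1966.
Full years 1967–1973: 5 common + 2 leap = 5×365 + 2×366 = 2557 days.
Total: 320 + 2557 + 116 = 2993 days.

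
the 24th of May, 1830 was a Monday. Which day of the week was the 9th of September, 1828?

Count forward from the earlier date (September 9, 1828) to the later (May 24, 1830):
September 9, 1828 → September 9, 1829: 365 days.
September 1829: 30 − 9 = 21 days remain.
Then October (31), November (30), December (31), January (31), February 1830 (28), March (31), April (30): 31 + 30 + 31 + 31 + 28 + 31 + 30 = 212 days.
May 1–24, 1830: 24 days.
Residual: 257 days.
Total: 622 days.
622 mod 7 = 6, so 6 days before Monday is Tuesday.

Tuesday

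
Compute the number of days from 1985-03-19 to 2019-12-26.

From March 19, 1985 to March 19, 2019: 34 years, of which 8 contain a Feb 29 — 26×365 + 8×366 = 12418 days.
(2000 is a leap year (divisible by 400).)
March 2019: 31 − 19 = 12 days remain.
Then April (30), May (31), June (30), July (31), August (31), September (30), October (31), November (30): 30 + 31 + 30 + 31 + 31 + 30 + 31 + 30 = 244 days.
December 1–26, 2019: 26 days.
Residual: 282 days.
Total: 12700 days.

12700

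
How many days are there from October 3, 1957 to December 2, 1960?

1156

October 3, 1957 → October 3, 1958: 365 days.
October 3, 1958 → October 3, 1959: 365 days.
October 3, 1959 → October 3, 1960: 366 days (1960 is a leap year).
October 1960: 31 − 3 = 28 days remain.
Then November (30): 30 days.
December 1–2, 1960: 2 days.
Residual: 60 days.
Total: 1156 days.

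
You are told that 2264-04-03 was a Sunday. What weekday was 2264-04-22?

Friday

Within April 2264: 22 − 3 = 19 days.
19 mod 7 = 5, so 5 days after Sunday is Friday.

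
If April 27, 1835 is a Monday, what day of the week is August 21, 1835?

April 1835: 30 − 27 = 3 days remain.
Then May (31), June (30), July (31): 31 + 30 + 31 = 92 days.
August 1–21, 1835: 21 days.
Total: 3 + 92 + 21 = 116 days.
116 mod 7 = 4, so 4 days after Monday is Friday.

Friday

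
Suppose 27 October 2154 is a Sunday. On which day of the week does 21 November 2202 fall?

From October 27, 2154 to October 27, 2202: 48 years, of which 11 contain a Feb 29 — 37×365 + 11×366 = 17531 days.
(2200 is not a leap year (divisible by 100 but not 400).)
October 2202: 31 − 27 = 4 days remain.
November 1–21, 2202: 21 days.
Residual: 25 days.
Total: 17556 days.
17556 is a multiple of 7, so 21 November 2202 falls on the same weekday: Sunday.

Sunday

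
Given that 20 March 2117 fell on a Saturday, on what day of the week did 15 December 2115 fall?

Count forward from the earlier date (December 15, 2115) to the later (March 20, 2117):
Day-of-year of December 15, 2115: 349.
Day-of-year of March 20, 2117: 79.
2115 has 365 days, so 365 − 349 = 16 days remain in 2115.
Full years: 2116: 366. Sum = 366.
Total: 16 + 366 + 79 = 461 days.
461 mod 7 = 6, so 6 days before Saturday is Sunday.

Sunday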